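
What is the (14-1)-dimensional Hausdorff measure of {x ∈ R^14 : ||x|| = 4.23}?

S = n·V_n(r)/r = 14·V_14(4.23)/4.23 (volume-to-surface relation), giving 1.16459e+09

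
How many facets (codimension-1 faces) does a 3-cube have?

Choose 2 of 3 axes to span the face (C(3,2) = 3 ways), then fix each of the remaining 1 coordinate at one of its two extreme values (2^1 = 2 ways): 3·2 = 6.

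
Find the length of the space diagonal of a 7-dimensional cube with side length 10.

d = √(10² + 10² + ... + 10²) [7 terms] = √(7·10²) = 10√7 ≈ 26.4575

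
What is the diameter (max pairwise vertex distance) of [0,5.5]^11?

||(5.5,5.5,...,5.5)|| = √(11)·5.5 ≈ 18.2414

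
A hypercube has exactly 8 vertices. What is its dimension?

n = log_2(8) = 3.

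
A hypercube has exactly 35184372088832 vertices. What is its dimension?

Since 2^n = 35184372088832, we have n = 45.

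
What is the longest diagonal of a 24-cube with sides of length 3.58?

d = √(3.58² + 3.58² + ... + 3.58²) [24 terms] = √(24·3.58²) = 3.58√24 ≈ 17.5383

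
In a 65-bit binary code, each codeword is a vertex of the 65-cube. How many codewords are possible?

Number of vertices = 2^65 = 36893488147419103232.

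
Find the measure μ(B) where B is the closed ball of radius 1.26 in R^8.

V_8(1.26) = π^(8/2) · (1.26)^8 / Γ(8/2 + 1) ≈ 25.7841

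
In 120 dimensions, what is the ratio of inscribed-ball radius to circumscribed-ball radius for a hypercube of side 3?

r_in / r_out = (3/2) / (3√120/2) = 1/√120 ≈ 0.0912871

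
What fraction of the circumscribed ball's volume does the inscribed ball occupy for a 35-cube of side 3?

Volume scales as r^n, and r_in/r_out = 1/√35, giving (1/√35)^35 ≈ 9.52378e-28.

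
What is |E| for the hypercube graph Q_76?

The 76-cube has n·2^(n-1) = 76·2^75 = 76·37778931862957161709568 = 2871198821584744289927168 edges.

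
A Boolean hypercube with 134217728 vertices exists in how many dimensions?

n = log_2(134217728) = 27.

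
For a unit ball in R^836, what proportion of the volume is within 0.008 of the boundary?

Shell fraction = 1 - (1-0.008)^836 ≈ 0.998787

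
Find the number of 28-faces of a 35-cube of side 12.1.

Choose 28 of 35 axes to span the face (C(35,28) = 6724520 ways), then fix each of the remaining 7 coordinates at one of its two extreme values (2^7 = 128 ways): 6724520·128 = 860738560.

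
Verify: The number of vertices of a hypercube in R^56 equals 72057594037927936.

True. The 56-cube has 2^56 = 72057594037927936 vertices.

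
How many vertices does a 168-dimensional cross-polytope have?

An n-cross-polytope has 2n vertices; here n = 168, giving 336.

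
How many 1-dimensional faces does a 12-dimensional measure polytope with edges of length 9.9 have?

Choose 1 of 12 axes to span the face (C(12,1) = 12 ways), then fix each of the remaining 11 coordinates at one of its two extreme values (2^11 = 2048 ways): 12·2048 = 24576.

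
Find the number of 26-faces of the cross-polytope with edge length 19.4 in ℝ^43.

Each 26-face is the convex hull of 27 vertices, one chosen as ±e_i from each of 27 distinct axes: 2^27·C(43,27) = 35592145574196936704.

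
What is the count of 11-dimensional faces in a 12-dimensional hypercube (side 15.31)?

Choose 11 of 12 axes to span the face (C(12,11) = 12 ways), then fix each of the remaining 1 coordinate at one of its two extreme values (2^1 = 2 ways): 12·2 = 24.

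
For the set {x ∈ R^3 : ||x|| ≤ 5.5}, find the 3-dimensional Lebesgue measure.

The n-ball volume is π^(n/2)·r^n/Γ(n/2+1). With n=3, r=5.5: V = 1331·π/6 ≈ 696.91.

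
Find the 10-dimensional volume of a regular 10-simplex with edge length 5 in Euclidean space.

For a regular n-simplex with edge a, V = (a^n / n!)·√((n+1)/2^n). With a=5, n=10: V ≈ 0.278922.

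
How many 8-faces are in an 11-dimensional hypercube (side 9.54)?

Number of 8-faces = C(11,8) · 2^(11-8) = 165 · 8 = 1320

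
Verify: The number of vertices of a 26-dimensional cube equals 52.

False. The 26-cube has 2^26 = 67108864 vertices.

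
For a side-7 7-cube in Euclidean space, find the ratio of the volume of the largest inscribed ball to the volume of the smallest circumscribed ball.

V_in/V_out = n^(-n/2) = 7^(-7/2) ≈ 0.00110194.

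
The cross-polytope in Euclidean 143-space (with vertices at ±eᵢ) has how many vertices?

The 143-dimensional cross-polytope has 2n = 2·143 = 286 vertices.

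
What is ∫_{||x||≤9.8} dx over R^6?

Volume = π^{6/2}·(9.8)^6/Γ(4) ≈ 4.57778e+06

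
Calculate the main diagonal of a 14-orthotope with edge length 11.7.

||(11.7,11.7,...,11.7)|| = √(14)·11.7 ≈ 43.7774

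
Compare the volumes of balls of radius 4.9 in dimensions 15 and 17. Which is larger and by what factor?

V_15(4.9) ≈ 8.59748e+09, V_17(4.9) ≈ 7.62947e+10. The 17-ball is larger by a factor of 8.874.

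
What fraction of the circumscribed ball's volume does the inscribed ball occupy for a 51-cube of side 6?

The radii are 6/2 and 6√51/2, so the volume ratio is (1/√51)^51 = 51^{-51/2} ≈ 2.86392e-44.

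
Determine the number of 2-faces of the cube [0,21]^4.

An n-cube has C(n,k)·2^(n-k) k-faces. Here C(4,2)·2^2 = 6·4 = 24.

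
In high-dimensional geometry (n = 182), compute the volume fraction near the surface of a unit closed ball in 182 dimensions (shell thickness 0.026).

1 - (1-0.026)^182 ≈ 0.991726 ≈ 99.17%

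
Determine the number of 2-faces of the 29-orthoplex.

f_2(29-orthoplex) = 2^3 · (29 choose 3) = 29232.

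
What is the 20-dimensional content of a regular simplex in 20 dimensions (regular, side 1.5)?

For a regular n-simplex with edge a, V = (a^n / n!)·√((n+1)/2^n). With a=1.5, n=20: V ≈ 6.1166e-18.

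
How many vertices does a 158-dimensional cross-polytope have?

The 158-dimensional cross-polytope has 2n = 2·158 = 316 vertices.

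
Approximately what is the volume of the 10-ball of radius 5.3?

Volume = π^{10/2}·(5.3)^10/Γ(6) ≈ 4.45992e+07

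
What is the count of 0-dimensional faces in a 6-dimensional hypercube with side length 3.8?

An n-cube has C(n,k)·2^(n-k) k-faces. Here C(6,0)·2^6 = 1·64 = 64.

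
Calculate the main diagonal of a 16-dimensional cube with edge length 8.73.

The space diagonal of an n-cube of side s is s√n. Here 8.73·√16 = 34.92.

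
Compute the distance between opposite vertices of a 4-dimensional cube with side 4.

||(4,4,...,4)|| = √(4)·4 = 8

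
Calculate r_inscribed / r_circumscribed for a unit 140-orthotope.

Ratio = (s/2)/(s√140/2) = 140^(-1/2) ≈ 0.0845154.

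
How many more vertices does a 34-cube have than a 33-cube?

The 34-cube has 2^34 = 17179869184 vertices. The 33-cube has 2^33 = 8589934592 vertices. Difference: 17179869184 - 8589934592 = 8589934592.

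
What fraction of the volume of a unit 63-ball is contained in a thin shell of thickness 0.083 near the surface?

Shell fraction = 1 - (1-0.083)^63 ≈ 0.995741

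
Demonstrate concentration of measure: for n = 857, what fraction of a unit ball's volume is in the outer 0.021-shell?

1 - (1-0.021)^857 ≈ 0.9999999874 ≈ 99.999999%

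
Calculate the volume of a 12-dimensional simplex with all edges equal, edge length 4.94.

For a regular n-simplex with edge a, V = (a^n / n!)·√((n+1)/2^n). With a=4.94, n=12: V ≈ 0.0248415.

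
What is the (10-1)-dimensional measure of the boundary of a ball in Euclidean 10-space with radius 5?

S_10(5) = 2·π^(10/2)·(5)^9 / Γ(10/2) = 1953125·π^5/12 ≈ 4.98079e+07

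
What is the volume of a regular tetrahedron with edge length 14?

Volume = (√2/12) · 14³ = 323.384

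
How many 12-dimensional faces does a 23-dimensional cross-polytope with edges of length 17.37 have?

An n-cross-polytope has 2^(k+1)·C(n,k+1) k-faces. Here 2^13·C(23,13) = 8192·1144066 = 9372188672.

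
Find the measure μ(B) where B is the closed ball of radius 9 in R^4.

The n-ball volume is π^(n/2)·r^n/Γ(n/2+1). With n=4, r=9: V = 6561·π^2/2 ≈ 32377.2.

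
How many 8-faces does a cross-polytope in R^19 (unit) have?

Number of 8-faces = 2^(8+1) · C(19,8+1) = 512 · 92378 = 47297536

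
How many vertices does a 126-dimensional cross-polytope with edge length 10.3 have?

Number of vertices = 2n = 252.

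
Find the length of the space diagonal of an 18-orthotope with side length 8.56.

The space diagonal of an n-cube of side s is s√n. Here 8.56·√18 ≈ 36.317.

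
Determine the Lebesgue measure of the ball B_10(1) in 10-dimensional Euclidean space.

The n-ball volume is π^(n/2)·r^n/Γ(n/2+1). With n=10, r=1: V = π^5/120 ≈ 2.55016.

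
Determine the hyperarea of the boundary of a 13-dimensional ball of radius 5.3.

The surface area of an n-ball is 2π^(n/2) r^(n-1) / Γ(n/2). For n=13, r=5.3: 5.81561e+09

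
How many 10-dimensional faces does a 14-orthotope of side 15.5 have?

An n-cube has C(n,k)·2^(n-k) k-faces. Here C(14,10)·2^4 = 1001·16 = 16016.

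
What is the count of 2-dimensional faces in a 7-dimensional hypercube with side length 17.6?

Number of 2-faces = C(7,2) · 2^(7-2) = 21 · 32 = 672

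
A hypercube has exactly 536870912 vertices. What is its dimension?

Since 2^n = 536870912, we have n = 29.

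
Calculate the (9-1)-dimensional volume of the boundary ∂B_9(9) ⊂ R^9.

The surface area of an n-ball is 2π^(n/2) r^(n-1) / Γ(n/2). For n=9, r=9: 459165024·π^4/35 ≈ 1.27791e+09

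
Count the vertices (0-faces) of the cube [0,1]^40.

Each vertex is a binary string of length 40, so there are 2^40 = 1099511627776.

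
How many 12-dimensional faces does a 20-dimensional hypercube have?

f_12(20-cube) = (20 choose 12) · 2^8 = 32248320.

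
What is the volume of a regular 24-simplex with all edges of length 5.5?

V = (5.5^24 / 24!) · √((24+1) / 2^24) ≈ 1.15507e-09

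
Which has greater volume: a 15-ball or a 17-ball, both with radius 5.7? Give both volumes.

V_15(5.7) ≈ 8.30908e+10. V_17(5.7) ≈ 9.97777e+11. The 17-ball is larger.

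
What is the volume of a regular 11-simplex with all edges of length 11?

Volume = 11^11 · √(12/2^11) / 11! ≈ 547.129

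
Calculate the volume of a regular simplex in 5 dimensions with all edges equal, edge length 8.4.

V_5 = √(6) · 8.4^5 / (5! · 2^(5/2)) ≈ 150.909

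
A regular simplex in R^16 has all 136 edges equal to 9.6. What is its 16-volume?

V_16 = √(17) · 9.6^16 / (16! · 2^(16/2)) ≈ 4.00594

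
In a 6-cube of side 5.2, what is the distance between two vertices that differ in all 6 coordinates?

d = √(5.2² + 5.2² + ... + 5.2²) [6 terms] = √(6·5.2²) = 5.2√6 ≈ 12.7373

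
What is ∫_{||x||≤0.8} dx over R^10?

V_10(0.8) = π^(10/2) · (0.8)^10 / Γ(10/2 + 1) ≈ 0.273822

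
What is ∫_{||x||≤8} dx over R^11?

V_11(8) = π^(11/2) · (8)^11 / Γ(11/2 + 1) = 549755813888·π^5/10395 ≈ 1.61843e+10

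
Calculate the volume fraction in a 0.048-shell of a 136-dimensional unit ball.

1 - (1-0.048)^136 ≈ 0.998757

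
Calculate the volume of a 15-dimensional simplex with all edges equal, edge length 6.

V = (6^15 / 15!) · √((15+1) / 2^15) ≈ 0.00794519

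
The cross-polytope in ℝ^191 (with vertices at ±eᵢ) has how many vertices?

Number of vertices = 2n = 382.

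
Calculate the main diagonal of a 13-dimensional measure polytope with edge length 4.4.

Diagonal = √13 · 4.4 ≈ 15.8644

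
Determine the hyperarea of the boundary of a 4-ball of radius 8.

S_4(8) = 2·π^(4/2)·(8)^3 / Γ(4/2) = 1024·π^2 ≈ 10106.5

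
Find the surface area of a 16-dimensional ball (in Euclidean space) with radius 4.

S = n·V_n(r)/r = 16·V_16(4)/4 (volume-to-surface relation), giving 134217728·π^8/315 ≈ 4.04295e+09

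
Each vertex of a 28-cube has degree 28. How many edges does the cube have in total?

Number of 1-faces = C(28,1)·2^(28-1) = 28·134217728 = 3758096384.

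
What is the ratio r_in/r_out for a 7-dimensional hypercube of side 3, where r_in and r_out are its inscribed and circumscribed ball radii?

r_in = 3/2 (half the side); r_out = 3√7/2 (half the diagonal). Ratio = 1/√7 ≈ 0.377964.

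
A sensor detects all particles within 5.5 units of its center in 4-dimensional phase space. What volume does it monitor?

The n-ball volume is π^(n/2)·r^n/Γ(n/2+1). With n=4, r=5.5: V = 14641·π^2/32 ≈ 4515.65.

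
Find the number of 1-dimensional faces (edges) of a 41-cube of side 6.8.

The 41-cube has n·2^(n-1) = 41·2^40 = 41·1099511627776 = 45079976738816 edges.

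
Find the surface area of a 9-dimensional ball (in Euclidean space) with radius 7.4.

S_9(7.4) = 2·π^(9/2)·(7.4)^8 / Γ(9/2) ≈ 2.6694e+08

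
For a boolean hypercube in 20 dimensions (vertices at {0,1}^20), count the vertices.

Each vertex is a binary string of length 20, so there are 2^20 = 1048576.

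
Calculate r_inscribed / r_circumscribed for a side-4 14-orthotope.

Ratio = (s/2)/(s√14/2) = 14^(-1/2) ≈ 0.267261.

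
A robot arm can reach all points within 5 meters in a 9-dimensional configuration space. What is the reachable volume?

V_9(5) = π^(9/2) · (5)^9 / Γ(9/2 + 1) = 12500000·π^4/189 ≈ 6.4424e+06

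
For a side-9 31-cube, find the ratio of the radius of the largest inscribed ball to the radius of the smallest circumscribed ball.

For an n-cube of any side s, the inradius is s/2 and the circumradius is s√n/2, so the ratio is 1/√31 ≈ 0.179605.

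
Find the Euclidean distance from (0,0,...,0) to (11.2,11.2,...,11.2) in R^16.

Diagonal = √16 · 11.2 = 44.8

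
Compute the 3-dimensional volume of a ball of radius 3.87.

Volume = π^{3/2}·(3.87)^3/Γ(5/2) ≈ 242.785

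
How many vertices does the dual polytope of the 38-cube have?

The 38-dimensional cross-polytope has 2n = 2·38 = 76 vertices.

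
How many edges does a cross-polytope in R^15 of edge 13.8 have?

An n-cross-polytope has 2^(k+1)·C(n,k+1) k-faces. Here 2^2·C(15,2) = 4·105 = 420.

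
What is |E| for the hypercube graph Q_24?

The 24-cube has n·2^(n-1) = 24·2^23 = 24·8388608 = 201326592 edges.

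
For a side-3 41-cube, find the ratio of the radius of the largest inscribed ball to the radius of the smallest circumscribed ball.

r_in / r_out = (3/2) / (3√41/2) = 1/√41 ≈ 0.156174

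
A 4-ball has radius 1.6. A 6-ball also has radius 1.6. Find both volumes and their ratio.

V_4(1.6) ≈ 32.3407. V_6(1.6) ≈ 86.6998. Ratio V_4/V_6 ≈ 0.373.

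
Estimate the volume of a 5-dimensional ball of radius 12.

V = 663552·π^2/5 ≈ 1.3098e+06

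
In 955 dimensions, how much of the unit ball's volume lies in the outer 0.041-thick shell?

Shell fraction = 1 - (1-0.041)^955 ≈ 1 - 4.333e-18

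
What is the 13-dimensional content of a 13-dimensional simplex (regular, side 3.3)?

V_13 = √(14) · 3.3^13 / (13! · 2^(13/2)) ≈ 3.65401e-05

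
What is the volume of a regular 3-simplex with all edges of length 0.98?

Volume = (√2/12) · 0.98³ = 0.110921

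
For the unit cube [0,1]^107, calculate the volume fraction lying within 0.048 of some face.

Shell fraction = 1 - (1-0.096)^107 ≈ 0.99998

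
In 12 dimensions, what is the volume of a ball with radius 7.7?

Volume = π^{12/2}·(7.7)^12/Γ(7) ≈ 5.80037e+10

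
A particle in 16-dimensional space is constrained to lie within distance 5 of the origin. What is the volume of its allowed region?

V = 30517578125·π^8/8064 ≈ 3.59086e+10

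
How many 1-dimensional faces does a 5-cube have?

Choose 1 of 5 axes to span the face (C(5,1) = 5 ways), then fix each of the remaining 4 coordinates at one of its two extreme values (2^4 = 16 ways): 5·16 = 80.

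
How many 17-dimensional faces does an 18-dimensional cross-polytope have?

An n-cross-polytope has 2^(k+1)·C(n,k+1) k-faces. Here 2^18·C(18,18) = 262144·1 = 262144.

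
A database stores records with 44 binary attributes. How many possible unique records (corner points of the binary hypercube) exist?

Each vertex is a binary string of length 44, so there are 2^44 = 17592186044416.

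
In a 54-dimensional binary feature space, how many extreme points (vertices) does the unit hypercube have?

An n-cube has 2^n vertices; for n = 54 that is 2^54 = 18014398509481984.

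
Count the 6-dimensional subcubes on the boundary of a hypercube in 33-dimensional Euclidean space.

An n-cube has C(n,k)·2^(n-k) k-faces. Here C(33,6)·2^27 = 1107568·134217728 = 148655260565504.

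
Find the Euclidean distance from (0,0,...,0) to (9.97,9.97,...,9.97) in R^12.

d = √(9.97² + 9.97² + ... + 9.97²) [12 terms] = √(12·9.97²) = 9.97√12 ≈ 34.5371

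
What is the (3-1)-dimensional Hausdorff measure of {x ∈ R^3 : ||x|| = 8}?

S = n·V_n(r)/r = 3·V_3(8)/8 (volume-to-surface relation), giving 4πr² = 4π·(8)² ≈ 804.248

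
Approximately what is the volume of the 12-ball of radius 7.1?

Volume = π^{12/2}·(7.1)^12/Γ(7) ≈ 2.19112e+10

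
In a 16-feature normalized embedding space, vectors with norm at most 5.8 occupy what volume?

The n-ball volume is π^(n/2)·r^n/Γ(n/2+1). With n=16, r=5.8: V ≈ 3.85946e+11.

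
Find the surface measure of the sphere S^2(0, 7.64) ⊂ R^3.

S_3(7.64) = 2·π^(3/2)·(7.64)^2 / Γ(3/2) = 4πr² = 4π·(7.64)² ≈ 733.494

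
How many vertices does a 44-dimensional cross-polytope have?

The 44-dimensional cross-polytope has 2n = 2·44 = 88 vertices.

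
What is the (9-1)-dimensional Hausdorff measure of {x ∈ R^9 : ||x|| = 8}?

S_9(8) = 2·π^(9/2)·(8)^8 / Γ(9/2) = 536870912·π^4/105 ≈ 4.98058e+08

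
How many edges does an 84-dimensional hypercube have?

Each of the 2^84 = 19342813113834066795298816 vertices has degree 84; total edges = 84·2^84/2 = 812398150781030805402550272.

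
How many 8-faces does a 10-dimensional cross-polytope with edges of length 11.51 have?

An n-cross-polytope has 2^(k+1)·C(n,k+1) k-faces. Here 2^9·C(10,9) = 512·10 = 5120.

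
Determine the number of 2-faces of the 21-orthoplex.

An n-cross-polytope has 2^(k+1)·C(n,k+1) k-faces. Here 2^3·C(21,3) = 8·1330 = 10640.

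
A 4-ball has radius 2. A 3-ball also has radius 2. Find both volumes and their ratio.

V_4(2) ≈ 78.9568. V_3(2) ≈ 33.5103. Ratio V_4/V_3 ≈ 2.356.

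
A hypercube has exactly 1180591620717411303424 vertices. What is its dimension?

Since 2^n = 1180591620717411303424, we have n = 70.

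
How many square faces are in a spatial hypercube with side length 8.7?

An n-cube has C(n,k)·2^(n-k) k-faces. Here C(3,2)·2^1 = 3·2 = 6.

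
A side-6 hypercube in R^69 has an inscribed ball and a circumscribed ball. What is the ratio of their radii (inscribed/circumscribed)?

r_in / r_out = (6/2) / (6√69/2) = 1/√69 ≈ 0.120386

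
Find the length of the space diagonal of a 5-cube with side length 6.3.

d = √(6.3² + 6.3² + ... + 6.3²) [5 terms] = √(5·6.3²) = 6.3√5 ≈ 14.0872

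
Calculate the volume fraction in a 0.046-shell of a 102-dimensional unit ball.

1 - (1-0.046)^102 ≈ 0.991798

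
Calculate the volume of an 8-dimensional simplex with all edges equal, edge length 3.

Volume = 3^8 · √(9/2^8) / 8! ≈ 0.0305106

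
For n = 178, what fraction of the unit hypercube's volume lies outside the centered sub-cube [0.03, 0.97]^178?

1 - (1 - 2·0.03)^178 = 1 - 0.94^178 ≈ 0.999984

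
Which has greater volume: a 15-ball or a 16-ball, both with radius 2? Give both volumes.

V_15(2) ≈ 12499.1. V_16(2) ≈ 15422.6. The 16-ball is larger.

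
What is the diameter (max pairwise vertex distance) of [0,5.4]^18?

||(5.4,5.4,...,5.4)|| = √(18)·5.4 ≈ 22.9103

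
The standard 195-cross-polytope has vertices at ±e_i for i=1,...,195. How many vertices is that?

Number of vertices = 2n = 390.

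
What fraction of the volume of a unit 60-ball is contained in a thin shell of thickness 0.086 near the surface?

Shell fraction = 1 - (1-0.086)^60 ≈ 0.995463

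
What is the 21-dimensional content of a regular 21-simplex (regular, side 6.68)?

V_21 = √(22) · 6.68^21 / (21! · 2^(21/2)) ≈ 1.32543e-05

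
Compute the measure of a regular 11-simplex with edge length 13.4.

Volume = 13.4^11 · √(12/2^11) / 11! ≈ 4796.48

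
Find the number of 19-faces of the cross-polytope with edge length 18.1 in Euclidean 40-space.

f_19(40-orthoplex) = 2^20 · (40 choose 20) = 144542561803960320.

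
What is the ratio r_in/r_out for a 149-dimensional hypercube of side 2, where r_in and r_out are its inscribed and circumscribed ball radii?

Ratio = (s/2)/(s√149/2) = 149^(-1/2) ≈ 0.0819232.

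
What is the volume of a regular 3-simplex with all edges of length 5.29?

Volume = (√2/12) · 5.29³ = 17.4462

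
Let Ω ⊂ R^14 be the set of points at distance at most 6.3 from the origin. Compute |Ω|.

V_14(6.3) = π^(14/2) · (6.3)^14 / Γ(14/2 + 1) ≈ 9.29793e+10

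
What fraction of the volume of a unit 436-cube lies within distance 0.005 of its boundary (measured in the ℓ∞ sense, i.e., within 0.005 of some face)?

1 - (1 - 2·0.005)^436 = 1 - 0.99^436 ≈ 0.987499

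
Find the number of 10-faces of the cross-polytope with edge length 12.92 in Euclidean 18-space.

f_10(18-orthoplex) = 2^11 · (18 choose 11) = 65175552.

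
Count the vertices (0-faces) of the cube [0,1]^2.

The 2-cube has 2^2 = 4 vertices.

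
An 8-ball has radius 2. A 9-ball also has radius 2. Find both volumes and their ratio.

V_8(2) ≈ 1039.03. V_9(2) ≈ 1688.84. Ratio V_8/V_9 ≈ 0.6152.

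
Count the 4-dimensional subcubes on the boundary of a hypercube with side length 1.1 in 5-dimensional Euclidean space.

Choose 4 of 5 axes to span the face (C(5,4) = 5 ways), then fix each of the remaining 1 coordinate at one of its two extreme values (2^1 = 2 ways): 5·2 = 10.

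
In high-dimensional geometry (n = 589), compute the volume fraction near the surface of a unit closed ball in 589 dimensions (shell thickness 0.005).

1 - (1-0.005)^589 ≈ 0.947785 ≈ 94.78%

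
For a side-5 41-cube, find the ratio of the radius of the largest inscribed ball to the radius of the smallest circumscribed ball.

r_in / r_out = (5/2) / (5√41/2) = 1/√41 ≈ 0.156174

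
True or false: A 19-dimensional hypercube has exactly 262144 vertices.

False. The 19-cube has 2^19 = 524288 vertices.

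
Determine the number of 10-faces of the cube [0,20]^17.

An n-cube has C(n,k)·2^(n-k) k-faces. Here C(17,10)·2^7 = 19448·128 = 2489344.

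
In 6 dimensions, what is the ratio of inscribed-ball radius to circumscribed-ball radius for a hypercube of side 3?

Ratio = (s/2)/(s√6/2) = 6^(-1/2) ≈ 0.408248.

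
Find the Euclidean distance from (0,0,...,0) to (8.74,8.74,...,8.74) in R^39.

d = √(8.74² + 8.74² + ... + 8.74²) [39 terms] = √(39·8.74²) = 8.74√39 ≈ 54.5813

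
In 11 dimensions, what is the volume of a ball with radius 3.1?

V_11(3.1) = π^(11/2) · (3.1)^11 / Γ(11/2 + 1) ≈ 478722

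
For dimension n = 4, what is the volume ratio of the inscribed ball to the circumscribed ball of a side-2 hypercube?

V_in/V_out = n^(-n/2) = 4^(-4/2) ≈ 0.0625.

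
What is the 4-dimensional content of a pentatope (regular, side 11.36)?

Volume = 11.36^4 · √(5/2^4) / 4! ≈ 387.907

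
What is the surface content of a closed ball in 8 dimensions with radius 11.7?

|∂B_8(11.7)| ≈ 9.74494e+08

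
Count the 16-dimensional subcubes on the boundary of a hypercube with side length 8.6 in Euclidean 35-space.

Choose 16 of 35 axes to span the face (C(35,16) = 4059928950 ways), then fix each of the remaining 19 coordinates at one of its two extreme values (2^19 = 524288 ways): 4059928950·524288 = 2128572029337600.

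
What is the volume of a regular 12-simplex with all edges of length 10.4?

V = (10.4^12 / 12!) · √((12+1) / 2^12) ≈ 188.302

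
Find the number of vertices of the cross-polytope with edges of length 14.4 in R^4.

An n-cross-polytope has 2^(k+1)·C(n,k+1) k-faces. Here 2^1·C(4,1) = 2·4 = 8.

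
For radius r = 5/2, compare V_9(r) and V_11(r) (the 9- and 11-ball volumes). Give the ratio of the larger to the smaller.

V_9(5/2) ≈ 12582.8, V_11(5/2) ≈ 44920.5. The 11-ball is larger by a factor of 3.57.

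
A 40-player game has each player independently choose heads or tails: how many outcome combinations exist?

An n-cube has 2^n vertices; for n = 40 that is 2^40 = 1099511627776.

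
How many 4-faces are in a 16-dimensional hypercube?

An n-cube has C(n,k)·2^(n-k) k-faces. Here C(16,4)·2^12 = 1820·4096 = 7454720.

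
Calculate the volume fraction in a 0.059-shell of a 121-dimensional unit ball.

Shell fraction = 1 - (1-0.059)^121 ≈ 0.999363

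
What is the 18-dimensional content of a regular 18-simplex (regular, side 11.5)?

V_18 = √(19) · 11.5^18 / (18! · 2^(18/2)) ≈ 16.4561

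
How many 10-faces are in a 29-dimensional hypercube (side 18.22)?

Choose 10 of 29 axes to span the face (C(29,10) = 20030010 ways), then fix each of the remaining 19 coordinates at one of its two extreme values (2^19 = 524288 ways): 20030010·524288 = 10501493882880.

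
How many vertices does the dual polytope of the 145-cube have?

Number of vertices = 2n = 290.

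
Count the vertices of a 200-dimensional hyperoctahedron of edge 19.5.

The vertices are ±e_1, ..., ±e_200, so there are 2·200 = 400.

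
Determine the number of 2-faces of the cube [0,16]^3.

Number of 2-faces = C(3,2) · 2^(3-2) = 3 · 2 = 6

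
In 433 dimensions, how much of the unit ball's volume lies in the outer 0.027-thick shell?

V(inner)/V(outer) = ((1-0.027)/1)^433 ≈ 7.126e-06, so the shell fraction is 0.999993.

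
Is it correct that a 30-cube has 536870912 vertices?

False. The 30-cube has 2^30 = 1073741824 vertices.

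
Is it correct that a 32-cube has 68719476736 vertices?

False. The 32-cube has 2^32 = 4294967296 vertices.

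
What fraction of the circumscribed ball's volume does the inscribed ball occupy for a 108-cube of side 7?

Volume scales as r^n, and r_in/r_out = 1/√108, giving (1/√108)^108 ≈ 1.56717e-110.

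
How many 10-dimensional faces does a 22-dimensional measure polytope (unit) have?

An n-cube has C(n,k)·2^(n-k) k-faces. Here C(22,10)·2^12 = 646646·4096 = 2648662016.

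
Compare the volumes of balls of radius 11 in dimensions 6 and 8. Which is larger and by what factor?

V_6(11) ≈ 9.15492e+06, V_8(11) ≈ 8.70021e+08. The 8-ball is larger by a factor of 95.03.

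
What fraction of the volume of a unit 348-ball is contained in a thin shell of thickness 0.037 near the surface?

V(inner)/V(outer) = ((1-0.037)/1)^348 ≈ 2.004e-06, so the shell fraction is 0.9999979958.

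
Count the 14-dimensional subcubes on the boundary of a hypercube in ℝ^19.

An n-cube has C(n,k)·2^(n-k) k-faces. Here C(19,14)·2^5 = 11628·32 = 372096.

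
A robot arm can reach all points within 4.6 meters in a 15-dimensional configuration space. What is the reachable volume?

V_15(4.6) = π^(15/2) · (4.6)^15 / Γ(15/2 + 1) ≈ 3.33271e+09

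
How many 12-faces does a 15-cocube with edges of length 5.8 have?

f_12(15-orthoplex) = 2^13 · (15 choose 13) = 860160.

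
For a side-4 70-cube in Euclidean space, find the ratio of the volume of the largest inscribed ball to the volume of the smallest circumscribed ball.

V_in/V_out = n^(-n/2) = 70^(-70/2) ≈ 2.63979e-65.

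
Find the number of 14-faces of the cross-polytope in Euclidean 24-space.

f_14(24-orthoplex) = 2^15 · (24 choose 15) = 42844291072.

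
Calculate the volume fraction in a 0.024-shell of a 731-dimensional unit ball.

Shell fraction = 1 - (1-0.024)^731 ≈ 0.9999999806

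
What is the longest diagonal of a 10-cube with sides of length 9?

||(9,9,...,9)|| = √(10)·9 ≈ 28.4605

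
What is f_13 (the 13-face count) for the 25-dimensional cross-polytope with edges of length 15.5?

Each 13-face is the convex hull of 14 vertices, one chosen as ±e_i from each of 14 distinct axes: 2^14·C(25,14) = 73030041600.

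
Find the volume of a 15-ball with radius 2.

The n-ball volume is π^(n/2)·r^n/Γ(n/2+1). With n=15, r=2: V = 8388608·π^7/2027025 ≈ 12499.1.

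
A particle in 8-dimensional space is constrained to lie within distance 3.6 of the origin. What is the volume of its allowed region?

Volume = π^{8/2}·(3.6)^8/Γ(5) ≈ 114501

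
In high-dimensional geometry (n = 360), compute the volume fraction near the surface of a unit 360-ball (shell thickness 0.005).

1 - (1-0.005)^360 ≈ 0.835446 ≈ 83.54%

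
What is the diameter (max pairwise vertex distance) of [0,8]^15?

The space diagonal of an n-cube of side s is s√n. Here 8·√15 ≈ 30.9839.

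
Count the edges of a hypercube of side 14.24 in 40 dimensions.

The 40-cube has n·2^(n-1) = 40·2^39 = 40·549755813888 = 21990232555520 edges.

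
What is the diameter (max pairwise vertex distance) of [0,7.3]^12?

Diagonal = √12 · 7.3 ≈ 25.2879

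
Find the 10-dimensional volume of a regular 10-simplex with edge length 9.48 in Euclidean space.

V = (9.48^10 / 10!) · √((10+1) / 2^10) ≈ 167.443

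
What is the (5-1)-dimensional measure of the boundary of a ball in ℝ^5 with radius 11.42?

S = n·V_n(r)/r = 5·V_5(11.42)/11.42 (volume-to-surface relation), giving 447644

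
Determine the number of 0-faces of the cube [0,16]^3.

f_0(3-cube) = (3 choose 0) · 2^3 = 8.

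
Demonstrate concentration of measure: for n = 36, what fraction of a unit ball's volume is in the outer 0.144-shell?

1 - (1-0.144)^36 ≈ 0.996293 ≈ 99.63%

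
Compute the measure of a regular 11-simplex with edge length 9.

V_11 = √(12) · 9^11 / (11! · 2^(11/2)) ≈ 60.178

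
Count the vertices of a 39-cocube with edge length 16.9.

An n-cross-polytope has 2n vertices; here n = 39, giving 78.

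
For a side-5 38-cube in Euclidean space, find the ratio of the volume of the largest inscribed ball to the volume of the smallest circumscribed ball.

V_in/V_out = n^(-n/2) = 38^(-38/2) ≈ 9.64077e-31.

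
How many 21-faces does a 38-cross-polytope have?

An n-cross-polytope has 2^(k+1)·C(n,k+1) k-faces. Here 2^22·C(38,22) = 4194304·22239974430 = 93281213711646720.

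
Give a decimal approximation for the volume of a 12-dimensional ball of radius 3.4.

V_12(3.4) = π^(12/2) · (3.4)^12 / Γ(12/2 + 1) ≈ 3.1865e+06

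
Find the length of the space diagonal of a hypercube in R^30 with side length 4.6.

Diagonal = √30 · 4.6 ≈ 25.1952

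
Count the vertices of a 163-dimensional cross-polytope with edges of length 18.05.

An n-cross-polytope has 2n vertices; here n = 163, giving 326.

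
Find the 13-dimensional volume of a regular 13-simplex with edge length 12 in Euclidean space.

V_13 = √(14) · 12^13 / (13! · 2^(13/2)) ≈ 710.305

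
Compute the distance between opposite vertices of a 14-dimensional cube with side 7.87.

Diagonal = √14 · 7.87 ≈ 29.4468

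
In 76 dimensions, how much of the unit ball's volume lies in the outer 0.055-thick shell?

1 - (1-0.055)^76 ≈ 0.986423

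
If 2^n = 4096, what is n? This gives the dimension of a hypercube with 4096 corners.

Since 2^n = 4096, we have n = 12.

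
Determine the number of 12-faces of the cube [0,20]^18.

Choose 12 of 18 axes to span the face (C(18,12) = 18564 ways), then fix each of the remaining 6 coordinates at one of its two extreme values (2^6 = 64 ways): 18564·64 = 1188096.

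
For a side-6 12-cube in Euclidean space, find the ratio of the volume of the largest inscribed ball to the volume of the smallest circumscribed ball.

The radii are 6/2 and 6√12/2, so the volume ratio is (1/√12)^12 = 12^{-12/2} ≈ 3.34898e-07.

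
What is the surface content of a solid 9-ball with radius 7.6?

S_9(7.6) = 2·π^(9/2)·(7.6)^8 / Γ(9/2) ≈ 3.30422e+08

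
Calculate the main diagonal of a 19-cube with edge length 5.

d = √(5² + 5² + ... + 5²) [19 terms] = √(19·5²) = 5√19 ≈ 21.7945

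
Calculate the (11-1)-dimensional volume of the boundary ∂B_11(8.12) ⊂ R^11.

S_11(8.12) = 2·π^(11/2)·(8.12)^10 / Γ(11/2) ≈ 2.5826e+10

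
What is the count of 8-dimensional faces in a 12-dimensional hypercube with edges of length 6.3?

f_8(12-cube) = (12 choose 8) · 2^4 = 7920.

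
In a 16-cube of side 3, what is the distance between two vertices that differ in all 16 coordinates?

The space diagonal of an n-cube of side s is s√n. Here 3·√16 = 12.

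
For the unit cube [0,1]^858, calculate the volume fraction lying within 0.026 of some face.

The inner cube has side 1-2·0.026 = 0.948 and volume (0.948)^858 ≈ 1.263e-20, so the shell holds 1 - 1.263e-20 of the volume.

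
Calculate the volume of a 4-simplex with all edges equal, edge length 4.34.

For a regular n-simplex with edge a, V = (a^n / n!)·√((n+1)/2^n). With a=4.34, n=4: V ≈ 8.26366.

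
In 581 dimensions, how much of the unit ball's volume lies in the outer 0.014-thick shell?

1 - (1-0.014)^581 ≈ 0.999723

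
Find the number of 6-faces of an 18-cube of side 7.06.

Choose 6 of 18 axes to span the face (C(18,6) = 18564 ways), then fix each of the remaining 12 coordinates at one of its two extreme values (2^12 = 4096 ways): 18564·4096 = 76038144.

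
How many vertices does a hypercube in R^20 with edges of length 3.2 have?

Number of vertices = 2^20 = 1048576.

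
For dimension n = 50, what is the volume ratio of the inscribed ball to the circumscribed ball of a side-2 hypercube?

The radii are 2/2 and 2√50/2, so the volume ratio is (1/√50)^50 = 50^{-50/2} ≈ 3.35544e-43.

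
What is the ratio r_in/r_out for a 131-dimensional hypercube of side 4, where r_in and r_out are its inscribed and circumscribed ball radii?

Ratio = (s/2)/(s√131/2) = 131^(-1/2) ≈ 0.0873704.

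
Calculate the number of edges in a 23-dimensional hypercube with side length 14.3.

The 23-cube has n·2^(n-1) = 23·2^22 = 23·4194304 = 96468992 edges.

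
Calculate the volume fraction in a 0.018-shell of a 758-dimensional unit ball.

1 - (1-0.018)^758 ≈ 0.9999989516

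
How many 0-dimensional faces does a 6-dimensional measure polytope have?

An n-cube has C(n,k)·2^(n-k) k-faces. Here C(6,0)·2^6 = 1·64 = 64.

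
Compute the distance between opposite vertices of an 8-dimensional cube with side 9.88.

The space diagonal of an n-cube of side s is s√n. Here 9.88·√8 ≈ 27.9449.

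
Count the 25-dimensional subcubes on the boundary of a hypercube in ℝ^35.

f_25(35-cube) = (35 choose 25) · 2^10 = 187985301504.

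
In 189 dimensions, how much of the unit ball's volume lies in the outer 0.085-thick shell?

1 - (1-0.085)^189 ≈ 0.9999999489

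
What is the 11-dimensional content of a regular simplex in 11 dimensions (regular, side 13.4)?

V_11 = √(12) · 13.4^11 / (11! · 2^(11/2)) ≈ 4796.48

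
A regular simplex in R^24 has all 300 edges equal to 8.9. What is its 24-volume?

V = (8.9^24 / 24!) · √((24+1) / 2^24) ≈ 0.000120023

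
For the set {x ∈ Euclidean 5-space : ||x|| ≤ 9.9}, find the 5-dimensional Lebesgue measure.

The n-ball volume is π^(n/2)·r^n/Γ(n/2+1). With n=5, r=9.9: V ≈ 500581.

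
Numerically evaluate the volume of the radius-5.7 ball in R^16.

Volume = π^{16/2}·(5.7)^16/Γ(9) ≈ 2.92197e+11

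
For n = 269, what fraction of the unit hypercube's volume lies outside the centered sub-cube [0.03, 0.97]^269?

Shell fraction = 1 - (1-0.06)^269 ≈ 0.9999999409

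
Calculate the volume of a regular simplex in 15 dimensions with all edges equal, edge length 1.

Volume = 1^15 · √(16/2^15) / 15! ≈ 1.6898e-14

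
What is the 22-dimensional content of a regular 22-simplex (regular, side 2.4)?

V_22 = √(23) · 2.4^22 / (22! · 2^(22/2)) ≈ 4.82408e-16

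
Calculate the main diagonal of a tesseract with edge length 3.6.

The space diagonal of an n-cube of side s is s√n. Here 3.6·√4 = 7.2.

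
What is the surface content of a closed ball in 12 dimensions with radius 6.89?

The surface area of an n-ball is 2π^(n/2) r^(n-1) / Γ(n/2). For n=12, r=6.89: 2.6617e+10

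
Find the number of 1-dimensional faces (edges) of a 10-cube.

The 10-cube has n·2^(n-1) = 10·2^9 = 10·512 = 5120 edges.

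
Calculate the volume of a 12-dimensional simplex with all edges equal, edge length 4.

For a regular n-simplex with edge a, V = (a^n / n!)·√((n+1)/2^n). With a=4, n=12: V ≈ 0.00197322.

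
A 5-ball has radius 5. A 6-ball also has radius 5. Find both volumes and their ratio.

V_5(5) ≈ 16449.3. V_6(5) ≈ 80745.5. Ratio V_5/V_6 ≈ 0.2037.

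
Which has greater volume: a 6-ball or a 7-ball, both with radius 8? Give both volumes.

V_6(8) ≈ 1.35468e+06. V_7(8) ≈ 9.90855e+06. The 7-ball is larger.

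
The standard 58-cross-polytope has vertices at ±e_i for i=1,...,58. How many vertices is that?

The vertices are ±e_1, ..., ±e_58, so there are 2·58 = 116.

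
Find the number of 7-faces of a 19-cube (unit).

Choose 7 of 19 axes to span the face (C(19,7) = 50388 ways), then fix each of the remaining 12 coordinates at one of its two extreme values (2^12 = 4096 ways): 50388·4096 = 206389248.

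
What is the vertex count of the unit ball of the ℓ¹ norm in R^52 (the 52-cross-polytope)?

Number of vertices = 2n = 104.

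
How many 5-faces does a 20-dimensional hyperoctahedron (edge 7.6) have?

Number of 5-faces = 2^(5+1) · C(20,5+1) = 64 · 38760 = 2480640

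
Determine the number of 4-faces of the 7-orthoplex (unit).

Each 4-face is the convex hull of 5 vertices, one chosen as ±e_i from each of 5 distinct axes: 2^5·C(7,5) = 672.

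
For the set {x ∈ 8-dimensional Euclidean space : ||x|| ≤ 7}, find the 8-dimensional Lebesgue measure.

V_8(7) = π^(8/2) · (7)^8 / Γ(8/2 + 1) = 5764801·π^4/24 ≈ 2.33977e+07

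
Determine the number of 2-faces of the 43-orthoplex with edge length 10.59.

An n-cross-polytope has 2^(k+1)·C(n,k+1) k-faces. Here 2^3·C(43,3) = 8·12341 = 98728.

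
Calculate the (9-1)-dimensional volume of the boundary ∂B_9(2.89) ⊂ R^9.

S_9(2.89) = 2·π^(9/2)·(2.89)^8 / Γ(9/2) ≈ 144458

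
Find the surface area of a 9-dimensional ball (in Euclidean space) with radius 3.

|∂B_9(3)| = 69984·π^4/35 ≈ 194774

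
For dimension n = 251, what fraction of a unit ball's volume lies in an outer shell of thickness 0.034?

1 - (1-0.034)^251 ≈ 0.99983 ≈ 99.9830%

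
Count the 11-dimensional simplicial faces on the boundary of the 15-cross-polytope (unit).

An n-cross-polytope has 2^(k+1)·C(n,k+1) k-faces. Here 2^12·C(15,12) = 4096·455 = 1863680.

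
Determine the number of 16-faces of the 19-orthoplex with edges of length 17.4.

Number of 16-faces = 2^(16+1) · C(19,16+1) = 131072 · 171 = 22413312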